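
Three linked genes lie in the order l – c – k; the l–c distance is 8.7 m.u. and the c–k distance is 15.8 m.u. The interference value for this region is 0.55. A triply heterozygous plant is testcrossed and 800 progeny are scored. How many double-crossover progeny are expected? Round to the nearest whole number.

Map distances give recombination frequencies of 0.087 and 0.158 for the two intervals.
With interference 0.55 (so coincidence = 0.45), expected double-crossover frequency = 0.087 × 0.158 × 0.45 = 0.00619.
Expected number = 0.00619 × 800 = 4.95 ≈ 5.

5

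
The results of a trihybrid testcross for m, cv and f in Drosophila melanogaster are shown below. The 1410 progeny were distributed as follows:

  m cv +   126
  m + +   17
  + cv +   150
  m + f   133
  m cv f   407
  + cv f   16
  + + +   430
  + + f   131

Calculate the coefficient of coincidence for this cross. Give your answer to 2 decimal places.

The two most frequent reciprocal classes, + + + and m cv f, are the parental types, so the F1 was + + + / m cv f.
The two rarest classes, m + + and + cv f, are the double crossovers. Comparing them with the parentals, only the m allele has switched, so m is the middle locus and the order is f – m – cv.
f–m: (257 + 33)/1410 = 0.2057; m–cv: (283 + 33)/1410 = 0.2241.
Expected DCO frequency = 0.2057 × 0.2241 ≈ 0.04610; observed = 33/1410 ≈ 0.02340.
Coefficient of coincidence = 0.02340/0.04610 ≈ 0.51.

0.51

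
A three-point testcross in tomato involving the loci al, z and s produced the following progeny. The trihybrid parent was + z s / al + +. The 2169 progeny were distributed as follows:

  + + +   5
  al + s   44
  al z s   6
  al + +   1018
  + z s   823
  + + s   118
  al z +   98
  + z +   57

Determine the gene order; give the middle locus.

The two rarest classes, al z s and + + +, are the double crossovers. Comparing them with the parentals, only the al allele has switched, so al is the middle locus and the order is s – al – z.

al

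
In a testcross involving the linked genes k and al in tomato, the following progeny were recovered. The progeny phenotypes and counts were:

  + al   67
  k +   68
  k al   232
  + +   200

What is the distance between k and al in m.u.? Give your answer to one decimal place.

The two most frequent classes, + + (200) and k al (232), are the parental types, so the F1 was + + / k al.
The recombinant classes are + al and k +: 67 + 68 = 135.
Recombination frequency = 135/567 = 0.2381 ≈ 23.8%, i.e. 23.8 m.u.

23.8 m.u.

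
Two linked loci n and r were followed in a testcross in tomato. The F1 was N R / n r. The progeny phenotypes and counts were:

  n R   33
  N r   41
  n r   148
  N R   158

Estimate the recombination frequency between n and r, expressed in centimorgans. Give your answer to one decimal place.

19.5 centimorgans

The recombinant classes are N r and n R: 41 + 33 = 74.
Recombination frequency = 74/380 = 0.1947 ≈ 19.5%, i.e. 19.5 centimorgans.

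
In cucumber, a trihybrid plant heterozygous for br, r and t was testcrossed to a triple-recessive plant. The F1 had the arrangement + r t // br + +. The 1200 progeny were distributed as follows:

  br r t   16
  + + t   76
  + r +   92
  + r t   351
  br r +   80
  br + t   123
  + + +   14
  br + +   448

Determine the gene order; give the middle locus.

br

The two rarest classes, br r t and + + +, are the double crossovers. Comparing them with the parentals, only the br allele has switched, so br is the middle locus and the order is r – br – t.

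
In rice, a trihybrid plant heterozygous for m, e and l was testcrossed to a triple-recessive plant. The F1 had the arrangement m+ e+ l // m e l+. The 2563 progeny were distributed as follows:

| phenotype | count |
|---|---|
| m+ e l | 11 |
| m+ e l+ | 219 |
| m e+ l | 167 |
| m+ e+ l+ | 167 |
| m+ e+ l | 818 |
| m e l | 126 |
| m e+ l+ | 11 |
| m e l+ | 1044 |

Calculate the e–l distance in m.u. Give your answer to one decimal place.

12.3 m.u.

The two rarest classes, m+ e l and m e+ l+, are the double crossovers. Comparing them with the parentals, only the e allele has switched, so e is the middle locus and the order is m – e – l.
Crossovers in the e–l interval produce the single-crossover classes m+ e+ l+ and m e l (167 + 126 = 293) plus the double crossovers (22).
RF(e–l) = (293 + 22) / 2563 = 315/2563 = 0.1229 → 12.3 m.u.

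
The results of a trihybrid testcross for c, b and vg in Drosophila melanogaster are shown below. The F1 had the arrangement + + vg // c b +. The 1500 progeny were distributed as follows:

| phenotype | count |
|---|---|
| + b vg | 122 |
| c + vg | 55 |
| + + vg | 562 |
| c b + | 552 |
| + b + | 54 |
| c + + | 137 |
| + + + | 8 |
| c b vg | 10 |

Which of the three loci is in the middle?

The two rarest classes, + + + and c b vg, are the double crossovers. Comparing them with the parentals, only the vg allele has switched, so vg is the middle locus and the order is c – vg – b.

vg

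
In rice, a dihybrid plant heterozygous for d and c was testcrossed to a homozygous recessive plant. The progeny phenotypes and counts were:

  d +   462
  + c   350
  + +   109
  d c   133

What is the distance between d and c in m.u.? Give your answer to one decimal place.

23.0 m.u.

The two most frequent classes, + c (350) and d + (462), are the parental types, so the F1 was + c / d +.
The recombinant classes are + + and d c: 109 + 133 = 242.
Recombination frequency = 242/1054 = 0.2296 ≈ 23.0%, i.e. 23.0 m.u.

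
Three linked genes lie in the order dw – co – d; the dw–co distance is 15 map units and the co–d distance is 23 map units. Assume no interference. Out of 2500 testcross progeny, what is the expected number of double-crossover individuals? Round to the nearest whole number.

Map distances give recombination frequencies of 0.150 and 0.230 for the two intervals.
With no interference, expected double-crossover frequency = 0.150 × 0.230 = 0.03450.
Expected number = 0.03450 × 2500 = 86.25 ≈ 86.

86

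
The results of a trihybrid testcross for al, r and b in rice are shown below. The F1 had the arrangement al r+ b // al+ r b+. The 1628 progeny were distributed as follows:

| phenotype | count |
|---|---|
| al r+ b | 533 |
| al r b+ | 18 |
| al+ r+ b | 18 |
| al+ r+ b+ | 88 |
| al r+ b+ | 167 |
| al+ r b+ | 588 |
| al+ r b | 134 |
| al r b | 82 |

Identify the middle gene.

al

The two rarest classes, al+ r+ b and al r b+, are the double crossovers. Comparing them with the parentals, only the al allele has switched, so al is the middle locus and the order is b – al – r.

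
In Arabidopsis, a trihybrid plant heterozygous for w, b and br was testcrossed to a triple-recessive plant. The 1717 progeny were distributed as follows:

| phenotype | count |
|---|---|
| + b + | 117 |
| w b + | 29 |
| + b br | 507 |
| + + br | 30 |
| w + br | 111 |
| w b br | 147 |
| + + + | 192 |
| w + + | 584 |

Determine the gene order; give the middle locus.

The two most frequent reciprocal classes, w + + and + b br, are the parental types, so the F1 was w + + / + b br.
The two rarest classes, w b + and + + br, are the double crossovers. Comparing them with the parentals, only the b allele has switched, so b is the middle locus and the order is br – b – w.

b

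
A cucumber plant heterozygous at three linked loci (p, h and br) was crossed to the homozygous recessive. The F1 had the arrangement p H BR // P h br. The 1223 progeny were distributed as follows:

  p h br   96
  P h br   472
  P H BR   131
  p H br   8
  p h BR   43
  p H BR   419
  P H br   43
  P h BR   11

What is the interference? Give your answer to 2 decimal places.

0.10

The two rarest classes, p H br and P h BR, are the double crossovers. Comparing them with the parentals, only the br allele has switched, so br is the middle locus and the order is h – br – p.
h–br: (86 + 19)/1223 = 0.0859; br–p: (227 + 19)/1223 = 0.2011.
Expected DCO frequency = 0.0859 × 0.2011 ≈ 0.01727; observed = 19/1223 ≈ 0.01554.
Coefficient of coincidence = 0.01554/0.01727 ≈ 0.90; interference = 1 − 0.90 = 0.10.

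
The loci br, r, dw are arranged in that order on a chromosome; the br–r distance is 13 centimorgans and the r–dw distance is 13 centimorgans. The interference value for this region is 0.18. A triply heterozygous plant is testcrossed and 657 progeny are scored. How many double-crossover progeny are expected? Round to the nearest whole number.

9

Map distances give recombination frequencies of 0.130 and 0.130 for the two intervals.
With interference 0.18 (so coincidence = 0.82), expected double-crossover frequency = 0.130 × 0.130 × 0.82 = 0.01386.
Expected number = 0.01386 × 657 = 9.10 ≈ 9.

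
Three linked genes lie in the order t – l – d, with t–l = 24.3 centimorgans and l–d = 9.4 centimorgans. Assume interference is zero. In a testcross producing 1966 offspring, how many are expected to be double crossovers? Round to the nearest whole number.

45

Map distances give recombination frequencies of 0.243 and 0.094 for the two intervals.
With no interference, expected double-crossover frequency = 0.243 × 0.094 = 0.02284.
Expected number = 0.02284 × 1966 = 44.91 ≈ 45.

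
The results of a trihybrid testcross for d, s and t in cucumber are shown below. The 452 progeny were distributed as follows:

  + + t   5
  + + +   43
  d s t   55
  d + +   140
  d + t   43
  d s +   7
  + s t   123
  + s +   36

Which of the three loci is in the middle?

The two most frequent reciprocal classes, d + + and + s t, are the parental types, so the F1 was d + + / + s t.
The two rarest classes, d s + and + + t, are the double crossovers. Comparing them with the parentals, only the s allele has switched, so s is the middle locus and the order is d – s – t.

s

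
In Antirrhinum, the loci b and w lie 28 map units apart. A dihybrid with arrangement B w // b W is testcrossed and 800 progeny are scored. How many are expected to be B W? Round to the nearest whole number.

112

A map distance of 28 map units corresponds to a recombination frequency of 0.280.
The F1 is B w / b W, so B W is a recombinant gamete class with expected frequency r/2 = 0.280/2 = 0.1400.
Expected number = 0.1400 × 800 = 112.00 ≈ 112.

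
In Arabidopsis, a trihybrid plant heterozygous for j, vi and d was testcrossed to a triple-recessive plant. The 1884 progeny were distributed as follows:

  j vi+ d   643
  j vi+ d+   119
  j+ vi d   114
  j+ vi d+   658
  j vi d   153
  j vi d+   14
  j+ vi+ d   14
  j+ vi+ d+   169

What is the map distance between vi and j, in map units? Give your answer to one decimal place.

The two most frequent reciprocal classes, j vi+ d and j+ vi d+, are the parental types, so the F1 was j vi+ d / j+ vi d+.
The two rarest classes, j+ vi+ d and j vi d+, are the double crossovers. Comparing them with the parentals, only the j allele has switched, so j is the middle locus and the order is d – j – vi.
Crossovers in the j–vi interval produce the single-crossover classes j vi d and j+ vi+ d+ (153 + 169 = 322) plus the double crossovers (28).
RF(j–vi) = (322 + 28) / 1884 = 350/1884 = 0.1858 → 18.6 map units.

18.6 map units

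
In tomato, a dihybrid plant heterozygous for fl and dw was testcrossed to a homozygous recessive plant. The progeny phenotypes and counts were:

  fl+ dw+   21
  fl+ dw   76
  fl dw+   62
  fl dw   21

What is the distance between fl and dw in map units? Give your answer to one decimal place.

The two most frequent classes, fl+ dw (76) and fl dw+ (62), are the parental types, so the F1 was fl+ dw / fl dw+.
The recombinant classes are fl+ dw+ and fl dw: 21 + 21 = 42.
Recombination frequency = 42/180 = 0.2333 ≈ 23.3%, i.e. 23.3 map units.

23.3 map units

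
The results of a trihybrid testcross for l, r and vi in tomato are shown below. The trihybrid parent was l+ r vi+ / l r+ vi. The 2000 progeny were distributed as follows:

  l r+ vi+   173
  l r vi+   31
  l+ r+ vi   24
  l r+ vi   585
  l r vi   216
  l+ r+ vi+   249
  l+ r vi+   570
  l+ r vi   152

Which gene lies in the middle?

The two rarest classes, l r vi+ and l+ r+ vi, are the double crossovers. Comparing them with the parentals, only the l allele has switched, so l is the middle locus and the order is r – l – vi.

l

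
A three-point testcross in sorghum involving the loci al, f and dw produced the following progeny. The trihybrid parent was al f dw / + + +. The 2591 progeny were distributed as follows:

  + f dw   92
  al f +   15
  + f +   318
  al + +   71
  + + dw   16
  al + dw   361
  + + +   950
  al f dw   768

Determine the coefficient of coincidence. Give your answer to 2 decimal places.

0.58

The two rarest classes, al f + and + + dw, are the double crossovers. Comparing them with the parentals, only the dw allele has switched, so dw is the middle locus and the order is f – dw – al.
f–dw: (679 + 31)/2591 = 0.2740; dw–al: (163 + 31)/2591 = 0.0749.
Expected DCO frequency = 0.2740 × 0.0749 ≈ 0.02052; observed = 31/2591 ≈ 0.01196.
Coefficient of coincidence = 0.01196/0.02052 ≈ 0.58.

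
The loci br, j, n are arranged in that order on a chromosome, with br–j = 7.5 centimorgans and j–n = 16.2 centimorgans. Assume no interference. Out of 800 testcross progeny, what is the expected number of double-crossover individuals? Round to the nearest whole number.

Map distances give recombination frequencies of 0.075 and 0.162 for the two intervals.
With no interference, expected double-crossover frequency = 0.075 × 0.162 = 0.01215.
Expected number = 0.01215 × 800 = 9.72 ≈ 10.

10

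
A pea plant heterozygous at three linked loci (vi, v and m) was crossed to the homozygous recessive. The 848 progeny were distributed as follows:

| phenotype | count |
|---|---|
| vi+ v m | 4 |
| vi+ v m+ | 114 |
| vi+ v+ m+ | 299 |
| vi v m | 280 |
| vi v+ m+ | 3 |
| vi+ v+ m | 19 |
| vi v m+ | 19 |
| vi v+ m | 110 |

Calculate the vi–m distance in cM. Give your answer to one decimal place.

5.3 cM

The two most frequent reciprocal classes, vi v m and vi+ v+ m+, are the parental types, so the F1 was vi v m / vi+ v+ m+.
The two rarest classes, vi+ v m and vi v+ m+, are the double crossovers. Comparing them with the parentals, only the vi allele has switched, so vi is the middle locus and the order is v – vi – m.
Crossovers in the vi–m interval produce the single-crossover classes vi v m+ and vi+ v+ m (19 + 19 = 38) plus the double crossovers (7).
RF(vi–m) = (38 + 7) / 848 = 45/848 = 0.0531 → 5.3 cM.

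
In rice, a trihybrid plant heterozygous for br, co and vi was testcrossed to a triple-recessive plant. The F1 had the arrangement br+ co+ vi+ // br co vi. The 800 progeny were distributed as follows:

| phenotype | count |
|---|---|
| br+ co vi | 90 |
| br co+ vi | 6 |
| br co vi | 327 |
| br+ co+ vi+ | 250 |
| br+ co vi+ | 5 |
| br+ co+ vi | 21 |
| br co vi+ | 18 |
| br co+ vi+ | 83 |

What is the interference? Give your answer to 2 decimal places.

0.04

The two rarest classes, br+ co vi+ and br co+ vi, are the double crossovers. Comparing them with the parentals, only the co allele has switched, so co is the middle locus and the order is br – co – vi.
br–co: (173 + 11)/800 = 0.2300; co–vi: (39 + 11)/800 = 0.0625.
Expected DCO frequency = 0.2300 × 0.0625 ≈ 0.01438; observed = 11/800 ≈ 0.01375.
Coefficient of coincidence = 0.01375/0.01438 ≈ 0.96; interference = 1 − 0.96 = 0.04.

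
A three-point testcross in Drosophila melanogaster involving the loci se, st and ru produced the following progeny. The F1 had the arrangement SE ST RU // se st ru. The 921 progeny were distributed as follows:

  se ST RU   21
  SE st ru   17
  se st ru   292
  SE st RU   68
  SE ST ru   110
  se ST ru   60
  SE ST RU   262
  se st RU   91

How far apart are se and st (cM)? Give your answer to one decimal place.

The two rarest classes, se ST RU and SE st ru, are the double crossovers. Comparing them with the parentals, only the se allele has switched, so se is the middle locus and the order is st – se – ru.
Crossovers in the st–se interval produce the single-crossover classes SE st RU and se ST ru (68 + 60 = 128) plus the double crossovers (38).
RF(st–se) = (128 + 38) / 921 = 166/921 = 0.1802 → 18.0 cM.

18.0 cM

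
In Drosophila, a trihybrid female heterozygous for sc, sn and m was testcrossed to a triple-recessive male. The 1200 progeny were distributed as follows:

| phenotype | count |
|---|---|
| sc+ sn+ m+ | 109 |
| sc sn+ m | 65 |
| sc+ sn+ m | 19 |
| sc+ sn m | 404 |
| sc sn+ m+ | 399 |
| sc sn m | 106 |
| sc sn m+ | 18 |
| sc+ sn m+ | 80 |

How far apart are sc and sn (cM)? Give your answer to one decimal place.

21.0 cM

The two most frequent reciprocal classes, sc+ sn m and sc sn+ m+, are the parental types, so the F1 was sc+ sn m / sc sn+ m+.
The two rarest classes, sc+ sn+ m and sc sn m+, are the double crossovers. Comparing them with the parentals, only the sn allele has switched, so sn is the middle locus and the order is m – sn – sc.
Crossovers in the sn–sc interval produce the single-crossover classes sc sn m and sc+ sn+ m+ (106 + 109 = 215) plus the double crossovers (37).
RF(sn–sc) = (215 + 37) / 1200 = 252/1200 = 0.2100 → 21.0 cM.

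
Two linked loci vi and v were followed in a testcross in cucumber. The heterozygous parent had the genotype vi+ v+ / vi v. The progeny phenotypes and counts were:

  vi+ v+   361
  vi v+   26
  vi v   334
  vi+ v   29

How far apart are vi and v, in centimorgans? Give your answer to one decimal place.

The recombinant classes are vi+ v and vi v+: 29 + 26 = 55.
Recombination frequency = 55/750 = 0.0733 ≈ 7.3%, i.e. 7.3 centimorgans.

7.3 centimorgans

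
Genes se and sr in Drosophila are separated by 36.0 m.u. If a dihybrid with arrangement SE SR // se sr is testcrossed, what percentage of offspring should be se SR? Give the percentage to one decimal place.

18.0%

A map distance of 36.0 m.u. corresponds to a recombination frequency of 0.360.
The F1 is SE SR / se sr, so se SR is a recombinant gamete class with expected frequency r/2 = 0.360/2 = 0.1800.
That is 0.1800 = 18.0% of the progeny.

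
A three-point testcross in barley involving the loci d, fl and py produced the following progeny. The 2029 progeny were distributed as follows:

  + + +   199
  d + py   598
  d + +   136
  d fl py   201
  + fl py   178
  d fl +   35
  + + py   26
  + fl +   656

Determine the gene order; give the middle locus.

The two most frequent reciprocal classes, + fl + and d + py, are the parental types, so the F1 was + fl + / d + py.
The two rarest classes, d fl + and + + py, are the double crossovers. Comparing them with the parentals, only the d allele has switched, so d is the middle locus and the order is py – d – fl.

d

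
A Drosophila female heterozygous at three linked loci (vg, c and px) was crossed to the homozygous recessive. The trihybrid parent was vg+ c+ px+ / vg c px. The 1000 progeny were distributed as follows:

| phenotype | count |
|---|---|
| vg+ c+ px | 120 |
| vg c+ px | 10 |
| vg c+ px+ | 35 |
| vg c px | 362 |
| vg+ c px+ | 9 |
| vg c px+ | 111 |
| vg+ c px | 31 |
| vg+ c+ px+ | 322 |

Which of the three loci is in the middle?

c

The two rarest classes, vg+ c px+ and vg c+ px, are the double crossovers. Comparing them with the parentals, only the c allele has switched, so c is the middle locus and the order is px – c – vg.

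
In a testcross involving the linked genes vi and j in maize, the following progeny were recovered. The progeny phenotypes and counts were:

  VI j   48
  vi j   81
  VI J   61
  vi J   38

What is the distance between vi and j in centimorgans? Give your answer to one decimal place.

The two most frequent classes, VI J (61) and vi j (81), are the parental types, so the F1 was VI J / vi j.
The recombinant classes are VI j and vi J: 48 + 38 = 86.
Recombination frequency = 86/228 = 0.3772 ≈ 37.7%, i.e. 37.7 centimorgans.

37.7 centimorgans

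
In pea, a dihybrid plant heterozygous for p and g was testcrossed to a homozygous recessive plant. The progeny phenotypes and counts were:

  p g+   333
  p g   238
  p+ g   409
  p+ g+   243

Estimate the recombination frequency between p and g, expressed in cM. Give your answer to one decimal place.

The two most frequent classes, p+ g (409) and p g+ (333), are the parental types, so the F1 was p+ g / p g+.
The recombinant classes are p+ g+ and p g: 243 + 238 = 481.
Recombination frequency = 481/1223 = 0.3933 ≈ 39.3%, i.e. 39.3 cM.

39.3 cM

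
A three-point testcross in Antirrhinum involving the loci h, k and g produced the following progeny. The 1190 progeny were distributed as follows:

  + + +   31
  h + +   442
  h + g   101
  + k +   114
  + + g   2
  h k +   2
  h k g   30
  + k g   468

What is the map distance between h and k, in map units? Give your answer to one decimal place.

The two most frequent reciprocal classes, + k g and h + +, are the parental types, so the F1 was + k g / h + +.
The two rarest classes, + + g and h k +, are the double crossovers. Comparing them with the parentals, only the k allele has switched, so k is the middle locus and the order is g – k – h.
Crossovers in the k–h interval produce the single-crossover classes h k g and + + + (30 + 31 = 61) plus the double crossovers (4).
RF(k–h) = (61 + 4) / 1190 = 65/1190 = 0.0546 → 5.5 map units.

5.5 map units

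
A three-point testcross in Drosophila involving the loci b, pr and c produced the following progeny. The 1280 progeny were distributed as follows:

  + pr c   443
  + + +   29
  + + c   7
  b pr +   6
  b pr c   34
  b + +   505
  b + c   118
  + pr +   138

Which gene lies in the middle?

pr

The two most frequent reciprocal classes, b + + and + pr c, are the parental types, so the F1 was b + + / + pr c.
The two rarest classes, b pr + and + + c, are the double crossovers. Comparing them with the parentals, only the pr allele has switched, so pr is the middle locus and the order is c – pr – b.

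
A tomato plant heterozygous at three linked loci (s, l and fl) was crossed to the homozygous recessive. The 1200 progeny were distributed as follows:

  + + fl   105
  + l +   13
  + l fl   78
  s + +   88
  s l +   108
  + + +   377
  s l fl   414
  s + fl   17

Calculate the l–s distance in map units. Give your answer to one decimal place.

16.3 map units

The two most frequent reciprocal classes, + + + and s l fl, are the parental types, so the F1 was + + + / s l fl.
The two rarest classes, + l + and s + fl, are the double crossovers. Comparing them with the parentals, only the l allele has switched, so l is the middle locus and the order is fl – l – s.
Crossovers in the l–s interval produce the single-crossover classes s + + and + l fl (88 + 78 = 166) plus the double crossovers (30).
RF(l–s) = (166 + 30) / 1200 = 196/1200 = 0.1633 → 16.3 map units.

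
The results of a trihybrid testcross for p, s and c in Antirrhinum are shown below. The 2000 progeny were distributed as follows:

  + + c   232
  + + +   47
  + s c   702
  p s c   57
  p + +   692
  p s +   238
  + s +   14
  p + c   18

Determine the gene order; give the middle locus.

c

The two most frequent reciprocal classes, + s c and p + +, are the parental types, so the F1 was + s c / p + +.
The two rarest classes, + s + and p + c, are the double crossovers. Comparing them with the parentals, only the c allele has switched, so c is the middle locus and the order is p – c – s.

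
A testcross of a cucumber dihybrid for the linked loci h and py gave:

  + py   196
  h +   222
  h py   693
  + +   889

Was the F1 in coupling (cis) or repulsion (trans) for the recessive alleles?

The two most frequent classes are + + (889) and h py (693); these are the parental (non-recombinant) types.
So the F1 carried + + on one chromosome and h py on the other — the recessive alleles are on the same chromosome (cis / coupling).

cis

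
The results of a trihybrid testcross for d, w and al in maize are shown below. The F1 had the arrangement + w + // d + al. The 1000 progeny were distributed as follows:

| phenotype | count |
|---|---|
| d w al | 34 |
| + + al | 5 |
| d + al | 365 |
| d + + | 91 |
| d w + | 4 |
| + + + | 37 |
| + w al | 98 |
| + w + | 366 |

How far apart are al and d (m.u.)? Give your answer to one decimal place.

The two rarest classes, d w + and + + al, are the double crossovers. Comparing them with the parentals, only the d allele has switched, so d is the middle locus and the order is w – d – al.
Crossovers in the d–al interval produce the single-crossover classes + w al and d + + (98 + 91 = 189) plus the double crossovers (9).
RF(d–al) = (189 + 9) / 1000 = 198/1000 = 0.1980 → 19.8 m.u.

19.8 m.u.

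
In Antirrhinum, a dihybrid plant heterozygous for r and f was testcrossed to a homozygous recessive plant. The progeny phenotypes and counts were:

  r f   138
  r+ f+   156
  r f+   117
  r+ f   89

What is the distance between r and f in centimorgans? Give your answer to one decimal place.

41.2 centimorgans

The two most frequent classes, r+ f+ (156) and r f (138), are the parental types, so the F1 was r+ f+ / r f.
The recombinant classes are r+ f and r f+: 89 + 117 = 206.
Recombination frequency = 206/500 = 0.4120 ≈ 41.2%, i.e. 41.2 centimorgans.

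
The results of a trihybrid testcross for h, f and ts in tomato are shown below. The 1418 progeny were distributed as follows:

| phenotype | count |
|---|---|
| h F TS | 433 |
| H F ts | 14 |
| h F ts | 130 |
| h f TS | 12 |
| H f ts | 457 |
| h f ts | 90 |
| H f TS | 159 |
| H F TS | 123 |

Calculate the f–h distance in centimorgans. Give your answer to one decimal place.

The two most frequent reciprocal classes, H f ts and h F TS, are the parental types, so the F1 was H f ts / h F TS.
The two rarest classes, H F ts and h f TS, are the double crossovers. Comparing them with the parentals, only the f allele has switched, so f is the middle locus and the order is ts – f – h.
Crossovers in the f–h interval produce the single-crossover classes h f ts and H F TS (90 + 123 = 213) plus the double crossovers (26).
RF(f–h) = (213 + 26) / 1418 = 239/1418 = 0.1685 → 16.9 centimorgans.

16.9 centimorgans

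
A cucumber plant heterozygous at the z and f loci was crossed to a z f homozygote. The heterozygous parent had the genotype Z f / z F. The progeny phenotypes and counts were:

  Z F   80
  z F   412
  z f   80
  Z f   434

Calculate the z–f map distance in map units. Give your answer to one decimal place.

The recombinant classes are Z F and z f: 80 + 80 = 160.
Recombination frequency = 160/1006 = 0.1590 ≈ 15.9%, i.e. 15.9 map units.

15.9 map units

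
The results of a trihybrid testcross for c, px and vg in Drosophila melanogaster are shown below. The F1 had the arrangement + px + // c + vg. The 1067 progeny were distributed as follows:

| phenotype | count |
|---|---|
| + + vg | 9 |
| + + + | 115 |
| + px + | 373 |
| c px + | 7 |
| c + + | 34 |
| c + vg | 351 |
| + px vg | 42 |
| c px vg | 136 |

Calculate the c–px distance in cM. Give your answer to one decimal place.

25.0 cM

The two rarest classes, c px + and + + vg, are the double crossovers. Comparing them with the parentals, only the c allele has switched, so c is the middle locus and the order is vg – c – px.
Crossovers in the c–px interval produce the single-crossover classes + + + and c px vg (115 + 136 = 251) plus the double crossovers (16).
RF(c–px) = (251 + 16) / 1067 = 267/1067 = 0.2502 → 25.0 cM.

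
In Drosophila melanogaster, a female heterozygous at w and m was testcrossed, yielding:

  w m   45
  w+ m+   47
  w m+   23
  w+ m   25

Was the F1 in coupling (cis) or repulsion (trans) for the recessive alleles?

The two most frequent classes are w+ m+ (47) and w m (45); these are the parental (non-recombinant) types.
So the F1 carried w+ m+ on one chromosome and w m on the other — the recessive alleles are on the same chromosome (cis / coupling).

cis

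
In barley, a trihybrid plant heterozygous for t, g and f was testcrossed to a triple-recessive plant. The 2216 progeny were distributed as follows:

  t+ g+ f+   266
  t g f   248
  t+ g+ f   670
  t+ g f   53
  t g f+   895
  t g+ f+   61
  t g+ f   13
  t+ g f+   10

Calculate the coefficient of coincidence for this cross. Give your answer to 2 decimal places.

The two most frequent reciprocal classes, t g f+ and t+ g+ f, are the parental types, so the F1 was t g f+ / t+ g+ f.
The two rarest classes, t+ g f+ and t g+ f, are the double crossovers. Comparing them with the parentals, only the t allele has switched, so t is the middle locus and the order is f – t – g.
f–t: (514 + 23)/2216 = 0.2423; t–g: (114 + 23)/2216 = 0.0618.
Expected DCO frequency = 0.2423 × 0.0618 ≈ 0.01497; observed = 23/2216 ≈ 0.01038.
Coefficient of coincidence = 0.01038/0.01497 ≈ 0.69.

0.69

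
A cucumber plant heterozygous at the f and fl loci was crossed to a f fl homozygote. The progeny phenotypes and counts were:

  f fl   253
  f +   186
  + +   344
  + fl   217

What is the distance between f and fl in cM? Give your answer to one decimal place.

40.3 cM

The two most frequent classes, + + (344) and f fl (253), are the parental types, so the F1 was + + / f fl.
The recombinant classes are + fl and f +: 217 + 186 = 403.
Recombination frequency = 403/1000 = 0.4030 ≈ 40.3%, i.e. 40.3 cM.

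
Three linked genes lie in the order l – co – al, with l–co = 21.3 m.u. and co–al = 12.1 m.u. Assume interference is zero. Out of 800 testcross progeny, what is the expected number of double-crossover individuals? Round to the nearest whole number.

Map distances give recombination frequencies of 0.213 and 0.121 for the two intervals.
With no interference, expected double-crossover frequency = 0.213 × 0.121 = 0.02577.
Expected number = 0.02577 × 800 = 20.62 ≈ 21.

21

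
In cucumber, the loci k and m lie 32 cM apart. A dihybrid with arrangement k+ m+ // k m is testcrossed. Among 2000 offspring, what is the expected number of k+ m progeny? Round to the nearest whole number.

320

A map distance of 32 cM corresponds to a recombination frequency of 0.320.
The F1 is k+ m+ / k m, so k+ m is a recombinant gamete class with expected frequency r/2 = 0.320/2 = 0.1600.
Expected number = 0.1600 × 2000 = 320.00 ≈ 320.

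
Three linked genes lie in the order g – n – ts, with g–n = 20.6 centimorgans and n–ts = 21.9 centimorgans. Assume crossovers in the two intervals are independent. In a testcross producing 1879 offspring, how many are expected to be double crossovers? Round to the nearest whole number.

Map distances give recombination frequencies of 0.206 and 0.219 for the two intervals.
With no interference, expected double-crossover frequency = 0.206 × 0.219 = 0.04511.
Expected number = 0.04511 × 1879 = 84.77 ≈ 85.

85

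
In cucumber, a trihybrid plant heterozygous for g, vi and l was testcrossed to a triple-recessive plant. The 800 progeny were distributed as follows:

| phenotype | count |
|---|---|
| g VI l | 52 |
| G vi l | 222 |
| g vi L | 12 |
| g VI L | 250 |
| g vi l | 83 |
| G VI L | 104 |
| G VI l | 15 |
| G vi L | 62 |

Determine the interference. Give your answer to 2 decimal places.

0.28

The two most frequent reciprocal classes, g VI L and G vi l, are the parental types, so the F1 was g VI L / G vi l.
The two rarest classes, g vi L and G VI l, are the double crossovers. Comparing them with the parentals, only the vi allele has switched, so vi is the middle locus and the order is l – vi – g.
l–vi: (114 + 27)/800 = 0.1762; vi–g: (187 + 27)/800 = 0.2675.
Expected DCO frequency = 0.1762 × 0.2675 ≈ 0.04713; observed = 27/800 ≈ 0.03375.
Coefficient of coincidence = 0.03375/0.04713 ≈ 0.72; interference = 1 − 0.72 = 0.28.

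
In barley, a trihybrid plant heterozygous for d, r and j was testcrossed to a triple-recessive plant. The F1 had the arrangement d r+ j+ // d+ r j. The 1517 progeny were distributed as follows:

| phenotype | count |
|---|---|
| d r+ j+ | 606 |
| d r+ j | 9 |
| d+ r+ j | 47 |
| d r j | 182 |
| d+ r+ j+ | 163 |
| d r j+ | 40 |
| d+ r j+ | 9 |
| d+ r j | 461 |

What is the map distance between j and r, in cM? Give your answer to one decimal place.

6.9 cM

The two rarest classes, d r+ j and d+ r j+, are the double crossovers. Comparing them with the parentals, only the j allele has switched, so j is the middle locus and the order is r – j – d.
Crossovers in the r–j interval produce the single-crossover classes d r j+ and d+ r+ j (40 + 47 = 87) plus the double crossovers (18).
RF(r–j) = (87 + 18) / 1517 = 105/1517 = 0.0692 → 6.9 cM.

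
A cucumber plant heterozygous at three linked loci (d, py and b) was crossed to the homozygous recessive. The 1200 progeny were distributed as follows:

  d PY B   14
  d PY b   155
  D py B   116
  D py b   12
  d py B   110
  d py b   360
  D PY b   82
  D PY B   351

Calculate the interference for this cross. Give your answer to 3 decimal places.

The two most frequent reciprocal classes, d py b and D PY B, are the parental types, so the F1 was d py b / D PY B.
The two rarest classes, D py b and d PY B, are the double crossovers. Comparing them with the parentals, only the d allele has switched, so d is the middle locus and the order is b – d – py.
b–d: (192 + 26)/1200 = 0.1817; d–py: (271 + 26)/1200 = 0.2475.
Expected DCO frequency = 0.1817 × 0.2475 ≈ 0.04497; observed = 26/1200 ≈ 0.02167.
Coefficient of coincidence = 0.02167/0.04497 ≈ 0.482; interference = 1 − 0.482 = 0.518.

0.518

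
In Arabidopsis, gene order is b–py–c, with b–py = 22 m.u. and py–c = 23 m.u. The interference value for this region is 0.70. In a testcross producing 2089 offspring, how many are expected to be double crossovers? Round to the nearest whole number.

32

Map distances give recombination frequencies of 0.220 and 0.230 for the two intervals.
With interference 0.70 (so coincidence = 0.30), expected double-crossover frequency = 0.220 × 0.230 × 0.30 = 0.01518.
Expected number = 0.01518 × 2089 = 31.71 ≈ 32.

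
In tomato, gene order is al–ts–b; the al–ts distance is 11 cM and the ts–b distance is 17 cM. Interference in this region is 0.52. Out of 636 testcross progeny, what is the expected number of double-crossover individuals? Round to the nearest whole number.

Map distances give recombination frequencies of 0.110 and 0.170 for the two intervals.
With interference 0.52 (so coincidence = 0.48), expected double-crossover frequency = 0.110 × 0.170 × 0.48 = 0.00898.
Expected number = 0.00898 × 636 = 5.71 ≈ 6.

6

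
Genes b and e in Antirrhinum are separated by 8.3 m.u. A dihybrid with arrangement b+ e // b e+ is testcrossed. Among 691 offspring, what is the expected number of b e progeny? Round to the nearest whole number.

29

A map distance of 8.3 m.u. corresponds to a recombination frequency of 0.083.
The F1 is b+ e / b e+, so b e is a recombinant gamete class with expected frequency r/2 = 0.083/2 = 0.0415.
Expected number = 0.0415 × 691 = 28.68 ≈ 29.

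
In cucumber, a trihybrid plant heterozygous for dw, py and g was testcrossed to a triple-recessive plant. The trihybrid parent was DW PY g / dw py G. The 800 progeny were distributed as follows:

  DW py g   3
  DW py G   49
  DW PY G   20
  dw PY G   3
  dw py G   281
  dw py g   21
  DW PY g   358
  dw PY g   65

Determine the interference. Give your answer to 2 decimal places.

The two rarest classes, DW py g and dw PY G, are the double crossovers. Comparing them with the parentals, only the py allele has switched, so py is the middle locus and the order is dw – py – g.
dw–py: (114 + 6)/800 = 0.1500; py–g: (41 + 6)/800 = 0.0587.
Expected DCO frequency = 0.1500 × 0.0587 ≈ 0.00881; observed = 6/800 ≈ 0.00750.
Coefficient of coincidence = 0.00750/0.00881 ≈ 0.85; interference = 1 − 0.85 = 0.15.

0.15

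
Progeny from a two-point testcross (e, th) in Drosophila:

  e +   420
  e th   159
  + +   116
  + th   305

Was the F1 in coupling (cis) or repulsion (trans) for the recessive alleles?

trans

The two most frequent classes are + th (305) and e + (420); these are the parental (non-recombinant) types.
So the F1 carried + th on one chromosome and e + on the other — the recessive alleles are on opposite chromosomes (trans / repulsion).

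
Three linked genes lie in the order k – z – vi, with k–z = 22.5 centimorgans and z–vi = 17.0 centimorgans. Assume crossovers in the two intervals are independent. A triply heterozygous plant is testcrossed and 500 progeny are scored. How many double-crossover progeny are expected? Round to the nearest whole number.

Map distances give recombination frequencies of 0.225 and 0.170 for the two intervals.
With no interference, expected double-crossover frequency = 0.225 × 0.170 = 0.03825.
Expected number = 0.03825 × 500 = 19.13 ≈ 19.

19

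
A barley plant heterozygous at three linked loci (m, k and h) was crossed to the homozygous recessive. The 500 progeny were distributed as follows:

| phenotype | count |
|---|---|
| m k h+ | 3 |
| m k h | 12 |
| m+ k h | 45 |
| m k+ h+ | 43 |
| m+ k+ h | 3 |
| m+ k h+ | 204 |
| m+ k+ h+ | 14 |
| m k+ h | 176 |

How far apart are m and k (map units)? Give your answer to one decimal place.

6.4 map units

The two most frequent reciprocal classes, m k+ h and m+ k h+, are the parental types, so the F1 was m k+ h / m+ k h+.
The two rarest classes, m+ k+ h and m k h+, are the double crossovers. Comparing them with the parentals, only the m allele has switched, so m is the middle locus and the order is k – m – h.
Crossovers in the k–m interval produce the single-crossover classes m k h and m+ k+ h+ (12 + 14 = 26) plus the double crossovers (6).
RF(k–m) = (26 + 6) / 500 = 32/500 = 0.0640 → 6.4 map units.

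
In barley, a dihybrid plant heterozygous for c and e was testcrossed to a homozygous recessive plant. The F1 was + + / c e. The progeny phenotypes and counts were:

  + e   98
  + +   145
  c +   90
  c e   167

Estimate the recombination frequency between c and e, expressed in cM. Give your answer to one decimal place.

The recombinant classes are + e and c +: 98 + 90 = 188.
Recombination frequency = 188/500 = 0.3760 ≈ 37.6%, i.e. 37.6 cM.

37.6 cM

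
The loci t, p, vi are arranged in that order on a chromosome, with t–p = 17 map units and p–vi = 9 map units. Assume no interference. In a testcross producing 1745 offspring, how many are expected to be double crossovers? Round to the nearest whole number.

Map distances give recombination frequencies of 0.170 and 0.090 for the two intervals.
With no interference, expected double-crossover frequency = 0.170 × 0.090 = 0.01530.
Expected number = 0.01530 × 1745 = 26.70 ≈ 27.

27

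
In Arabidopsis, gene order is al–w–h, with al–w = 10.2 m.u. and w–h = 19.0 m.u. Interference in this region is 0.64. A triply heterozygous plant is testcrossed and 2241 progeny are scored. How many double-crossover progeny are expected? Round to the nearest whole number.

Map distances give recombination frequencies of 0.102 and 0.190 for the two intervals.
With interference 0.64 (so coincidence = 0.36), expected double-crossover frequency = 0.102 × 0.190 × 0.36 = 0.00698.
Expected number = 0.00698 × 2241 = 15.64 ≈ 16.

16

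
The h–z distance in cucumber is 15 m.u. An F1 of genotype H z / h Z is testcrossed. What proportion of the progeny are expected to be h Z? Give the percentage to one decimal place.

42.5%

A map distance of 15 m.u. corresponds to a recombination frequency of 0.150.
The F1 is H z / h Z, so h Z is a parental gamete class with expected frequency (1 − r)/2 = 0.850/2 = 0.4250.
That is 0.4250 = 42.5% of the progeny.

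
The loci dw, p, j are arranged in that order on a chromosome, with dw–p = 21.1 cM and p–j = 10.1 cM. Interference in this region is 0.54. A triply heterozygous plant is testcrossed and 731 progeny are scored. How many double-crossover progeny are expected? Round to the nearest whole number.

Map distances give recombination frequencies of 0.211 and 0.101 for the two intervals.
With interference 0.54 (so coincidence = 0.46), expected double-crossover frequency = 0.211 × 0.101 × 0.46 = 0.00980.
Expected number = 0.00980 × 731 = 7.17 ≈ 7.

7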